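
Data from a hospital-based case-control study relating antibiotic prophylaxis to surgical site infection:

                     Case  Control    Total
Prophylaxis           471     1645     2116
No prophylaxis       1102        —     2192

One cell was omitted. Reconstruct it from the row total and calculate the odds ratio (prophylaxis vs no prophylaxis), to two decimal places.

0.28

The missing cell is in the unexposed row: 2192 − 1102 = 1090.
So a = 471, b = 1645, c = 1102, d = 1090.
OR = (a·d)/(b·c) = (471 × 1090) / (1645 × 1102) = 513390 / 1812790 = 0.28320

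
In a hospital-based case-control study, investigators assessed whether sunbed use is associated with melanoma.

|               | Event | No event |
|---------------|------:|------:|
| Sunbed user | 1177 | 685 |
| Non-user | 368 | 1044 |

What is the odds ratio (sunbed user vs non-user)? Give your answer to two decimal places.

4.87

Cells: a = 1177, b = 685, c = 368, d = 1044.
OR = (a·d)/(b·c) = (1177 × 1044) / (685 × 368) = 1228788 / 252080 = 4.87460
The odds of melanoma are about 4.87 times as high in the sunbed user group.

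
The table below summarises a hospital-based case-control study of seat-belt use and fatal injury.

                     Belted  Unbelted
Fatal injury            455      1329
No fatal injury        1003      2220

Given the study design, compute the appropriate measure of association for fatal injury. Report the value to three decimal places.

0.758

Reading the table with exposure as columns: a = 455 (Belted, case), b = 1003 (Belted, non-case), c = 1329 (Unbelted, case), d = 2220.
This is a hospital-based case-control study: participants were sampled on outcome status, so risks in the source population cannot be estimated directly — relative risk is not valid here. The odds ratio is the appropriate measure.
OR = (a·d)/(b·c) = (455 × 2220) / (1003 × 1329) = 1010100 / 1332987 = 0.75777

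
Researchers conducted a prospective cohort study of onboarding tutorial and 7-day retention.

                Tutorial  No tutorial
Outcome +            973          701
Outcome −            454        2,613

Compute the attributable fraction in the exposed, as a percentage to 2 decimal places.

Reading the table with exposure as columns: a = 973 (Tutorial, case), b = 454 (Tutorial, non-case), c = 701 (No tutorial, case), d = 2613.
Risk in exposed = 973/1427 = 0.68185; risk in unexposed = 701/3314 = 0.21153.
RR = 0.68185/0.21153 = 3.22347
AR% = (RR − 1)/RR × 100 = (3.22347 − 1)/3.22347 × 100 = 68.9775%

68.98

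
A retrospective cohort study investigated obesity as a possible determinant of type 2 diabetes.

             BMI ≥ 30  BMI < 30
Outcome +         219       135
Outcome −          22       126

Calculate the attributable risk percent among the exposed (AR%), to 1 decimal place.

Reading the table with exposure as columns: a = 219 (BMI ≥ 30, case), b = 22 (BMI ≥ 30, non-case), c = 135 (BMI < 30, case), d = 126.
Risk in exposed = 219/241 = 0.90871; risk in unexposed = 135/261 = 0.51724.
RR = 0.90871/0.51724 = 1.75685
AR% = (RR − 1)/RR × 100 = (1.75685 − 1)/1.75685 × 100 = 43.0798%

43.1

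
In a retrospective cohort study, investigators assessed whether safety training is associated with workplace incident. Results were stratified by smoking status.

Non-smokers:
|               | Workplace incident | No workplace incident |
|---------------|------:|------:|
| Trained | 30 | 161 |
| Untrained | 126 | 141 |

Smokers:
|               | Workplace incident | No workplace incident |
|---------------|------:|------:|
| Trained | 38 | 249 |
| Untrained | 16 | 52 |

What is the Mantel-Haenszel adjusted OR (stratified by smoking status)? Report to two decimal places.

0.27

OR_MH = Σ(aᵢdᵢ/nᵢ) / Σ(bᵢcᵢ/nᵢ), where nᵢ is the stratum total.
Stratum 1 (Non-smokers): n = 458; a·d/n = 30·141/458 = 9.2358; b·c/n = 161·126/458 = 44.2926
Stratum 2 (Smokers): n = 355; a·d/n = 38·52/355 = 5.5662; b·c/n = 249·16/355 = 11.2225
OR_MH = (9.2358 + 5.5662) / (44.2926 + 11.2225) = 14.8020 / 55.5151 = 0.26663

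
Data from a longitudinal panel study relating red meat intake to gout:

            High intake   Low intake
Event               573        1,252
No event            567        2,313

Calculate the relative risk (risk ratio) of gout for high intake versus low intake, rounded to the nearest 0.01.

Reading the table with exposure as columns: a = 573 (High intake, case), b = 567 (High intake, non-case), c = 1252 (Low intake, case), d = 2313.
Risk in exposed = 573/1140 = 0.50263; risk in unexposed = 1252/3565 = 0.35119.
RR = 0.50263 / 0.35119 = 1.43122
The risk among the exposed is 1.43 times that among the unexposed.

1.43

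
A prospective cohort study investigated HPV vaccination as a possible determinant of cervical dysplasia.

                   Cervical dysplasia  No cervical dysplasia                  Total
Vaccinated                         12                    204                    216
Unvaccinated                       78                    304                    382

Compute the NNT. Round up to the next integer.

7

Risk in treated group = 12/216 = 0.05556; risk in control = 78/382 = 0.20419.
Absolute risk reduction = 0.20419 − 0.05556 = 0.14863
NNT = 1 / ARR = 1 / 0.14863 = 6.728 → round up → 7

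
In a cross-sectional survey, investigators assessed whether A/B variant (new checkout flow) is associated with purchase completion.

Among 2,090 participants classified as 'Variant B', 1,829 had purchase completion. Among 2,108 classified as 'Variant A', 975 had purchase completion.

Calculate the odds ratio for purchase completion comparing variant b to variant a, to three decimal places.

From the description: a = 1829, b = 261, c = 975, d = 1133.
OR = (a·d)/(b·c) = (1829 × 1133) / (261 × 975) = 2072257 / 254475 = 8.14326
The odds of purchase completion are about 8.14 times as high in the variant b group.

8.143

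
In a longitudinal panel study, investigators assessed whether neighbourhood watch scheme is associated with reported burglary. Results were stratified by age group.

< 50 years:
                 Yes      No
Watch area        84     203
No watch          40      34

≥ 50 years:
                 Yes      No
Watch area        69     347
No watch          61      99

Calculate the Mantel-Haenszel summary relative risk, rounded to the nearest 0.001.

0.480

RR_MH = Σ(aᵢ·n₀ᵢ/nᵢ) / Σ(cᵢ·n₁ᵢ/nᵢ), with n₁ᵢ = aᵢ+bᵢ (exposed), n₀ᵢ = cᵢ+dᵢ (unexposed), nᵢ = n₁ᵢ+n₀ᵢ.
Stratum 1 (< 50 years): n₁ = 287, n₀ = 74, n = 361; a·n₀/n = 84·74/361 = 17.2188; c·n₁/n = 40·287/361 = 31.8006
Stratum 2 (≥ 50 years): n₁ = 416, n₀ = 160, n = 576; a·n₀/n = 69·160/576 = 19.1667; c·n₁/n = 61·416/576 = 44.0556
RR_MH = (17.2188 + 19.1667) / (31.8006 + 44.0556) = 36.3855 / 75.8561 = 0.47966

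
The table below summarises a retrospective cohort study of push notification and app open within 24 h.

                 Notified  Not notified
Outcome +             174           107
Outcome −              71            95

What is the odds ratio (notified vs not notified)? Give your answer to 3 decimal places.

2.176

Reading the table with exposure as columns: a = 174 (Notified, case), b = 71 (Notified, non-case), c = 107 (Not notified, case), d = 95.
OR = (a·d)/(b·c) = (174 × 95) / (71 × 107) = 16530 / 7597 = 2.17586
The odds of app open within 24 h are about 2.18 times as high in the notified group.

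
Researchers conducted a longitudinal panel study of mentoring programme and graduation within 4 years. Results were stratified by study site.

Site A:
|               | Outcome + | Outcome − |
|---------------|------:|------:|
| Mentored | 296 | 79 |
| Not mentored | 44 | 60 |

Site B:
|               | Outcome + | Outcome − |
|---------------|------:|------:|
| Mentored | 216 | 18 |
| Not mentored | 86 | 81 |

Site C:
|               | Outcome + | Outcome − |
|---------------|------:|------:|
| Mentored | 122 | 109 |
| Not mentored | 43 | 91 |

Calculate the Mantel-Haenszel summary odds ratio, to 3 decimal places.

OR_MH = Σ(aᵢdᵢ/nᵢ) / Σ(bᵢcᵢ/nᵢ), where nᵢ is the stratum total.
Stratum 1 (Site A): n = 479; a·d/n = 296·60/479 = 37.0772; b·c/n = 79·44/479 = 7.2568
Stratum 2 (Site B): n = 401; a·d/n = 216·81/401 = 43.6309; b·c/n = 18·86/401 = 3.8603
Stratum 3 (Site C): n = 365; a·d/n = 122·91/365 = 30.4164; b·c/n = 109·43/365 = 12.8411
OR_MH = (37.0772 + 43.6309 + 30.4164) / (7.2568 + 3.8603 + 12.8411) = 111.1246 / 23.9582 = 4.63826

4.638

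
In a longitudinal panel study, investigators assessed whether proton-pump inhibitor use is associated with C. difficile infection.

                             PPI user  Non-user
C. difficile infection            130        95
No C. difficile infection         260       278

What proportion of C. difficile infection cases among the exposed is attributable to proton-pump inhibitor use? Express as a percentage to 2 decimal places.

Reading the table with exposure as columns: a = 130 (PPI user, case), b = 260 (PPI user, non-case), c = 95 (Non-user, case), d = 278.
Risk in exposed = 130/390 = 0.33333; risk in unexposed = 95/373 = 0.25469.
RR = 0.33333/0.25469 = 1.30877
AR% = (RR − 1)/RR × 100 = (1.30877 − 1)/1.30877 × 100 = 23.5925%

23.59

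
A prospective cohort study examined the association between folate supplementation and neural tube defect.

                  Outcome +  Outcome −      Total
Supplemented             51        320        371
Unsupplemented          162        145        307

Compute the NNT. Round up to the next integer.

Risk in treated group = 51/371 = 0.13747; risk in control = 162/307 = 0.52769.
Absolute risk reduction = 0.52769 − 0.13747 = 0.39022
NNT = 1 / ARR = 1 / 0.39022 = 2.563 → round up → 3

3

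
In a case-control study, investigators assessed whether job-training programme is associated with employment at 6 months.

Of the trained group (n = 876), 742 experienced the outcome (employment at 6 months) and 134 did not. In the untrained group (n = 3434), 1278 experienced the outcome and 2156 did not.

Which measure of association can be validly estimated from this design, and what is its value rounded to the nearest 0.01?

From the description: a = 742, b = 134, c = 1278, d = 2156.
This is a case-control study: participants were sampled on outcome status, so risks in the source population cannot be estimated directly — relative risk is not valid here. The odds ratio is the appropriate measure.
OR = (a·d)/(b·c) = (742 × 2156) / (134 × 1278) = 1599752 / 171252 = 9.34151

9.34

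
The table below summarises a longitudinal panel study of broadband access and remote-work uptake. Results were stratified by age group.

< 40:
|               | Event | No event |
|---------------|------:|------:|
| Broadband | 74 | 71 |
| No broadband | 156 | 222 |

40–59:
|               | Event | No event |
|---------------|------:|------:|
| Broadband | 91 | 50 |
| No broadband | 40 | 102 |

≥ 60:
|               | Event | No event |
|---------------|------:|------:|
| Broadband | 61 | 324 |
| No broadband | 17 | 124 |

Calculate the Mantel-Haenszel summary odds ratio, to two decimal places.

OR_MH = Σ(aᵢdᵢ/nᵢ) / Σ(bᵢcᵢ/nᵢ), where nᵢ is the stratum total.
Stratum 1 (< 40): n = 523; a·d/n = 74·222/523 = 31.4111; b·c/n = 71·156/523 = 21.1778
Stratum 2 (40–59): n = 283; a·d/n = 91·102/283 = 32.7986; b·c/n = 50·40/283 = 7.0671
Stratum 3 (≥ 60): n = 526; a·d/n = 61·124/526 = 14.3802; b·c/n = 324·17/526 = 10.4715
OR_MH = (31.4111 + 32.7986 + 14.3802) / (21.1778 + 7.0671 + 10.4715) = 78.5899 / 38.7164 = 2.02988

2.03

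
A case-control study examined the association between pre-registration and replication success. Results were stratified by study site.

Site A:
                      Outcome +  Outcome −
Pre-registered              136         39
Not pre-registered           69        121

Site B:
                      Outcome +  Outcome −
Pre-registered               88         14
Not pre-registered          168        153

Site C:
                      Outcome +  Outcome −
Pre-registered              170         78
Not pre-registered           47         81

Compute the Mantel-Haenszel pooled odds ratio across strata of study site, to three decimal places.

5.005

OR_MH = Σ(aᵢdᵢ/nᵢ) / Σ(bᵢcᵢ/nᵢ), where nᵢ is the stratum total.
Stratum 1 (Site A): n = 365; a·d/n = 136·121/365 = 45.0849; b·c/n = 39·69/365 = 7.3726
Stratum 2 (Site B): n = 423; a·d/n = 88·153/423 = 31.8298; b·c/n = 14·168/423 = 5.5603
Stratum 3 (Site C): n = 376; a·d/n = 170·81/376 = 36.6223; b·c/n = 78·47/376 = 9.7500
OR_MH = (45.0849 + 31.8298 + 36.6223) / (7.3726 + 5.5603 + 9.7500) = 113.5371 / 22.6829 = 5.00541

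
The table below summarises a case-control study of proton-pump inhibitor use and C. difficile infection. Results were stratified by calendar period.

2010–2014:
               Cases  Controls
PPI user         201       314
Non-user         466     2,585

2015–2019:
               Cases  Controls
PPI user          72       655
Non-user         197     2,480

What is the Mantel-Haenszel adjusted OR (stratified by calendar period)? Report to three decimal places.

OR_MH = Σ(aᵢdᵢ/nᵢ) / Σ(bᵢcᵢ/nᵢ), where nᵢ is the stratum total.
Stratum 1 (2010–2014): n = 3566; a·d/n = 201·2585/3566 = 145.7053; b·c/n = 314·466/3566 = 41.0331
Stratum 2 (2015–2019): n = 3404; a·d/n = 72·2480/3404 = 52.4559; b·c/n = 655·197/3404 = 37.9069
OR_MH = (145.7053 + 52.4559) / (41.0331 + 37.9069) = 198.1612 / 78.9400 = 2.51028

2.510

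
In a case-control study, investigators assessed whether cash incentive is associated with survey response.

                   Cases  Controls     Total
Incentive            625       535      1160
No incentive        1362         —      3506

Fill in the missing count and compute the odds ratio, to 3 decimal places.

The missing cell is in the unexposed row: 3506 − 1362 = 2144.
So a = 625, b = 535, c = 1362, d = 2144.
OR = (a·d)/(b·c) = (625 × 2144) / (535 × 1362) = 1340000 / 728670 = 1.83897

1.839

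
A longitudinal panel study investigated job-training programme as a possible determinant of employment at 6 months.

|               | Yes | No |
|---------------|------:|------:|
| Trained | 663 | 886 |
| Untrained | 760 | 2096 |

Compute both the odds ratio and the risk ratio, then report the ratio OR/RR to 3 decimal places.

Cells: a = 663, b = 886, c = 760, d = 2096.
OR = (663·2096)/(886·760) = 1389648/673360 = 2.06375
Risk in exposed = 663/1549 = 0.42802; risk in unexposed = 760/2856 = 0.26611; RR = 1.60845
OR/RR = 2.06375 / 1.60845 = 1.28307
The outcome is not rare, so the OR lies further from 1 than the RR.

1.283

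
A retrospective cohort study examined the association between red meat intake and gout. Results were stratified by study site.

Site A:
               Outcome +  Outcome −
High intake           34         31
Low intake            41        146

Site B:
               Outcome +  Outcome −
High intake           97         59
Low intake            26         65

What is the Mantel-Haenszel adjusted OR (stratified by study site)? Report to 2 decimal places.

4.02

OR_MH = Σ(aᵢdᵢ/nᵢ) / Σ(bᵢcᵢ/nᵢ), where nᵢ is the stratum total.
Stratum 1 (Site A): n = 252; a·d/n = 34·146/252 = 19.6984; b·c/n = 31·41/252 = 5.0437
Stratum 2 (Site B): n = 247; a·d/n = 97·65/247 = 25.5263; b·c/n = 59·26/247 = 6.2105
OR_MH = (19.6984 + 25.5263) / (5.0437 + 6.2105) = 45.2247 / 11.2542 = 4.01848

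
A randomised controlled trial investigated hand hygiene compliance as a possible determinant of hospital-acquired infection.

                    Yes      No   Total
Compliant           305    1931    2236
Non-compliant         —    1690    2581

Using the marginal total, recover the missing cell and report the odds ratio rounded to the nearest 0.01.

The missing cell is in the unexposed row: 2581 − 1690 = 891.
So a = 305, b = 1931, c = 891, d = 1690.
OR = (a·d)/(b·c) = (305 × 1690) / (1931 × 891) = 515450 / 1720521 = 0.29959

0.30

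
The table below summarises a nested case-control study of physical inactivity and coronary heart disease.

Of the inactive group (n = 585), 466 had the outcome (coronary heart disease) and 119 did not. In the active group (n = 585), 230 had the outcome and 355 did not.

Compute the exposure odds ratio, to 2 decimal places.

6.04

From the description: a = 466, b = 119, c = 230, d = 355.
OR = (a·d)/(b·c) = (466 × 355) / (119 × 230) = 165430 / 27370 = 6.04421
The odds of coronary heart disease are about 6.04 times as high in the inactive group.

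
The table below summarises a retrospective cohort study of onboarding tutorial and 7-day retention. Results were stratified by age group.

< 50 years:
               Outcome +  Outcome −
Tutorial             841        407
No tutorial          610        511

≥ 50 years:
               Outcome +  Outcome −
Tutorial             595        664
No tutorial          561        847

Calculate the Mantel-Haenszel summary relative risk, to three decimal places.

RR_MH = Σ(aᵢ·n₀ᵢ/nᵢ) / Σ(cᵢ·n₁ᵢ/nᵢ), with n₁ᵢ = aᵢ+bᵢ (exposed), n₀ᵢ = cᵢ+dᵢ (unexposed), nᵢ = n₁ᵢ+n₀ᵢ.
Stratum 1 (< 50 years): n₁ = 1248, n₀ = 1121, n = 2369; a·n₀/n = 841·1121/2369 = 397.9574; c·n₁/n = 610·1248/2369 = 321.3508
Stratum 2 (≥ 50 years): n₁ = 1259, n₀ = 1408, n = 2667; a·n₀/n = 595·1408/2667 = 314.1207; c·n₁/n = 561·1259/2667 = 264.8290
RR_MH = (397.9574 + 314.1207) / (321.3508 + 264.8290) = 712.0781 / 586.1798 = 1.21478

1.215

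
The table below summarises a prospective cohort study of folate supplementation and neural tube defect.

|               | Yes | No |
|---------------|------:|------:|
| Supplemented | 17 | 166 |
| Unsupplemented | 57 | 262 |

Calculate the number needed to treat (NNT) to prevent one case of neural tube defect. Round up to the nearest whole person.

Risk in treated group = 17/183 = 0.09290; risk in control = 57/319 = 0.17868.
Absolute risk reduction = 0.17868 − 0.09290 = 0.08579
NNT = 1 / ARR = 1 / 0.08579 = 11.657 → round up → 12

12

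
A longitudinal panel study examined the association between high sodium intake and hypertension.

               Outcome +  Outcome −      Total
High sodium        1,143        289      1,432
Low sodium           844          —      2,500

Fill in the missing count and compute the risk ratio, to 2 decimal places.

The missing cell is in the unexposed row: 2500 − 844 = 1656.
So a = 1143, b = 289, c = 844, d = 1656.
RR = [a/(a+b)] / [c/(c+d)] = (1143/1432) / (844/2500) = 0.79818/0.33760 = 2.36429

2.36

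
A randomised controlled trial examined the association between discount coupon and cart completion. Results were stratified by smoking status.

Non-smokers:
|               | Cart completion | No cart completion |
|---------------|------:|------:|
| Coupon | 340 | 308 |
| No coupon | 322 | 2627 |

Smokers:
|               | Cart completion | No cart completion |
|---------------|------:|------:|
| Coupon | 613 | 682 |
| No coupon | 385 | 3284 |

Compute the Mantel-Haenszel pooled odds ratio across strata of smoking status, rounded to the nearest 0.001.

OR_MH = Σ(aᵢdᵢ/nᵢ) / Σ(bᵢcᵢ/nᵢ), where nᵢ is the stratum total.
Stratum 1 (Non-smokers): n = 3597; a·d/n = 340·2627/3597 = 248.3125; b·c/n = 308·322/3597 = 27.5719
Stratum 2 (Smokers): n = 4964; a·d/n = 613·3284/4964 = 405.5383; b·c/n = 682·385/4964 = 52.8948
OR_MH = (248.3125 + 405.5383) / (27.5719 + 52.8948) = 653.8508 / 80.4667 = 8.12573

8.126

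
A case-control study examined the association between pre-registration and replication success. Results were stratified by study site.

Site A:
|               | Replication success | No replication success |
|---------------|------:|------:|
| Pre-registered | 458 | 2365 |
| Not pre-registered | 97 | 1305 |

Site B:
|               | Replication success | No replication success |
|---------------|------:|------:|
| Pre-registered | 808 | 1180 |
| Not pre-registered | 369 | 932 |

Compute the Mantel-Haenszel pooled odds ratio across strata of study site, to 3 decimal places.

1.984

OR_MH = Σ(aᵢdᵢ/nᵢ) / Σ(bᵢcᵢ/nᵢ), where nᵢ is the stratum total.
Stratum 1 (Site A): n = 4225; a·d/n = 458·1305/4225 = 141.4651; b·c/n = 2365·97/4225 = 54.2970
Stratum 2 (Site B): n = 3289; a·d/n = 808·932/3289 = 228.9620; b·c/n = 1180·369/3289 = 132.3867
OR_MH = (141.4651 + 228.9620) / (54.2970 + 132.3867) = 370.4271 / 186.6838 = 1.98425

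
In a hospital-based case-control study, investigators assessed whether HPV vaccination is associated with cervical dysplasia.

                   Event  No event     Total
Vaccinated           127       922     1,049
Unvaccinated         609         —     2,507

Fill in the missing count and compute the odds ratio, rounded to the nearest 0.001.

0.429

The missing cell is in the unexposed row: 2507 − 609 = 1898.
So a = 127, b = 922, c = 609, d = 1898.
OR = (a·d)/(b·c) = (127 × 1898) / (922 × 609) = 241046 / 561498 = 0.42929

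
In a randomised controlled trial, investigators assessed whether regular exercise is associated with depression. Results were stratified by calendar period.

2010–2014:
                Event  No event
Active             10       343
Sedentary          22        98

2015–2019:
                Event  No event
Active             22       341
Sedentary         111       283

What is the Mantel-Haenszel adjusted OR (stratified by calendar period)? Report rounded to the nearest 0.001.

OR_MH = Σ(aᵢdᵢ/nᵢ) / Σ(bᵢcᵢ/nᵢ), where nᵢ is the stratum total.
Stratum 1 (2010–2014): n = 473; a·d/n = 10·98/473 = 2.0719; b·c/n = 343·22/473 = 15.9535
Stratum 2 (2015–2019): n = 757; a·d/n = 22·283/757 = 8.2246; b·c/n = 341·111/757 = 50.0013
OR_MH = (2.0719 + 8.2246) / (15.9535 + 50.0013) = 10.2965 / 65.9548 = 0.15611

0.156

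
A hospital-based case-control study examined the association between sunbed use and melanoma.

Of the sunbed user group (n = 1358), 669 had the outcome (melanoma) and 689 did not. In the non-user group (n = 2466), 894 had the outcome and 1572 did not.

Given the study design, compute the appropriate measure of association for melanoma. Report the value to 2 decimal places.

From the description: a = 669, b = 689, c = 894, d = 1572.
This is a hospital-based case-control study: participants were sampled on outcome status, so risks in the source population cannot be estimated directly — relative risk is not valid here. The odds ratio is the appropriate measure.
OR = (a·d)/(b·c) = (669 × 1572) / (689 × 894) = 1051668 / 615966 = 1.70735

1.71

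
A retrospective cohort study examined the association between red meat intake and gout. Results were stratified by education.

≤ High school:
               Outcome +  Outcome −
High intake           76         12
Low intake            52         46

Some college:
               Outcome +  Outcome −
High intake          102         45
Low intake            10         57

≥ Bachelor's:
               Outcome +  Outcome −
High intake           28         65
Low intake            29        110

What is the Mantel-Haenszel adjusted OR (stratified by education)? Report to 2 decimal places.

OR_MH = Σ(aᵢdᵢ/nᵢ) / Σ(bᵢcᵢ/nᵢ), where nᵢ is the stratum total.
Stratum 1 (≤ High school): n = 186; a·d/n = 76·46/186 = 18.7957; b·c/n = 12·52/186 = 3.3548
Stratum 2 (Some college): n = 214; a·d/n = 102·57/214 = 27.1682; b·c/n = 45·10/214 = 2.1028
Stratum 3 (≥ Bachelor's): n = 232; a·d/n = 28·110/232 = 13.2759; b·c/n = 65·29/232 = 8.1250
OR_MH = (18.7957 + 27.1682 + 13.2759) / (3.3548 + 2.1028 + 8.1250) = 59.2398 / 13.5826 = 4.36143

4.36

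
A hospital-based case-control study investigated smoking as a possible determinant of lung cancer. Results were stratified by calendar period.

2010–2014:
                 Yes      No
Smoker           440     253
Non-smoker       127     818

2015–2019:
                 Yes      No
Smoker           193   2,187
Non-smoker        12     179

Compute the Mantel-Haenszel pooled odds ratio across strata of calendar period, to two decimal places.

OR_MH = Σ(aᵢdᵢ/nᵢ) / Σ(bᵢcᵢ/nᵢ), where nᵢ is the stratum total.
Stratum 1 (2010–2014): n = 1638; a·d/n = 440·818/1638 = 219.7314; b·c/n = 253·127/1638 = 19.6160
Stratum 2 (2015–2019): n = 2571; a·d/n = 193·179/2571 = 13.4372; b·c/n = 2187·12/2571 = 10.2077
OR_MH = (219.7314 + 13.4372) / (19.6160 + 10.2077) = 233.1686 / 29.8237 = 7.81823

7.82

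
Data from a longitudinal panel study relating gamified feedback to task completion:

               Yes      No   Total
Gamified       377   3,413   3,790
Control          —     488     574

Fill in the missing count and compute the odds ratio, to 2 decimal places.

The missing cell is in the unexposed row: 574 − 488 = 86.
So a = 377, b = 3413, c = 86, d = 488.
OR = (a·d)/(b·c) = (377 × 488) / (3413 × 86) = 183976 / 293518 = 0.62680

0.63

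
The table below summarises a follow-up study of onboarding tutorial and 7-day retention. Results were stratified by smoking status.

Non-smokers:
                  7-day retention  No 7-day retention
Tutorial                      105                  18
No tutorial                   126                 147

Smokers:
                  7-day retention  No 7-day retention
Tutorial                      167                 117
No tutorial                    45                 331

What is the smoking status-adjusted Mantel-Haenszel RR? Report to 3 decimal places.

RR_MH = Σ(aᵢ·n₀ᵢ/nᵢ) / Σ(cᵢ·n₁ᵢ/nᵢ), with n₁ᵢ = aᵢ+bᵢ (exposed), n₀ᵢ = cᵢ+dᵢ (unexposed), nᵢ = n₁ᵢ+n₀ᵢ.
Stratum 1 (Non-smokers): n₁ = 123, n₀ = 273, n = 396; a·n₀/n = 105·273/396 = 72.3864; c·n₁/n = 126·123/396 = 39.1364
Stratum 2 (Smokers): n₁ = 284, n₀ = 376, n = 660; a·n₀/n = 167·376/660 = 95.1394; c·n₁/n = 45·284/660 = 19.3636
RR_MH = (72.3864 + 95.1394) / (39.1364 + 19.3636) = 167.5258 / 58.5000 = 2.86369

2.864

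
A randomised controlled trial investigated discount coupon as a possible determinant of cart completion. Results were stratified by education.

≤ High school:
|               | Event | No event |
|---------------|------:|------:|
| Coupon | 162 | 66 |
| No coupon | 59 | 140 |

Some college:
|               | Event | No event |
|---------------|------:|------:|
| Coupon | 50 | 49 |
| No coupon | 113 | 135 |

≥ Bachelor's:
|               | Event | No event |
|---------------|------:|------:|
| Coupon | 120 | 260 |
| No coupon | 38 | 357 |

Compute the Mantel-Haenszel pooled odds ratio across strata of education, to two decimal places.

3.38

OR_MH = Σ(aᵢdᵢ/nᵢ) / Σ(bᵢcᵢ/nᵢ), where nᵢ is the stratum total.
Stratum 1 (≤ High school): n = 427; a·d/n = 162·140/427 = 53.1148; b·c/n = 66·59/427 = 9.1194
Stratum 2 (Some college): n = 347; a·d/n = 50·135/347 = 19.4524; b·c/n = 49·113/347 = 15.9568
Stratum 3 (≥ Bachelor's): n = 775; a·d/n = 120·357/775 = 55.2774; b·c/n = 260·38/775 = 12.7484
OR_MH = (53.1148 + 19.4524 + 55.2774) / (9.1194 + 15.9568 + 12.7484) = 127.8446 / 37.8246 = 3.37993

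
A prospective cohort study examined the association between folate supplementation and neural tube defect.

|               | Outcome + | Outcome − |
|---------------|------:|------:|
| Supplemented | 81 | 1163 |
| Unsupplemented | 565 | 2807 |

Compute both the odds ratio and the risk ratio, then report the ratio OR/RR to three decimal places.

Cells: a = 81, b = 1163, c = 565, d = 2807.
OR = (81·2807)/(1163·565) = 227367/657095 = 0.34602
Risk in exposed = 81/1244 = 0.06511; risk in unexposed = 565/3372 = 0.16756; RR = 0.38860
OR/RR = 0.34602 / 0.38860 = 0.89042
The outcome is not rare, so the OR lies further from 1 than the RR.

0.890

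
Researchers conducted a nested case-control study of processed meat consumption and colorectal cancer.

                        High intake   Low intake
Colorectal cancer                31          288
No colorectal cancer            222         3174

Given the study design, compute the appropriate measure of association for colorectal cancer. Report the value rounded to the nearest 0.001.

1.539

Reading the table with exposure as columns: a = 31 (High intake, case), b = 222 (High intake, non-case), c = 288 (Low intake, case), d = 3174.
This is a nested case-control study: participants were sampled on outcome status, so risks in the source population cannot be estimated directly — relative risk is not valid here. The odds ratio is the appropriate measure.
OR = (a·d)/(b·c) = (31 × 3174) / (222 × 288) = 98394 / 63936 = 1.53895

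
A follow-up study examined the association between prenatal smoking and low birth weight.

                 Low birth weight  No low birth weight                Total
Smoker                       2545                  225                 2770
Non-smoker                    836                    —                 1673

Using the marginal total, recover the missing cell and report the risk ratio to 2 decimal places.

1.84

The missing cell is in the unexposed row: 1673 − 836 = 837.
So a = 2545, b = 225, c = 836, d = 837.
RR = [a/(a+b)] / [c/(c+d)] = (2545/2770) / (836/1673) = 0.91877/0.49970 = 1.83864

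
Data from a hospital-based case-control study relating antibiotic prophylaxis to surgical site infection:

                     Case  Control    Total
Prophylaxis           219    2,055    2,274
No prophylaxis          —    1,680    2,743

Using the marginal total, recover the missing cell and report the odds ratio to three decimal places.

0.168

The missing cell is in the unexposed row: 2743 − 1680 = 1063.
So a = 219, b = 2055, c = 1063, d = 1680.
OR = (a·d)/(b·c) = (219 × 1680) / (2055 × 1063) = 367920 / 2184465 = 0.16843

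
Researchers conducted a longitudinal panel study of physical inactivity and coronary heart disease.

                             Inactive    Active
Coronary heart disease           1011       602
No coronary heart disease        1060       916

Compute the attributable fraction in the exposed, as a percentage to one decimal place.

Reading the table with exposure as columns: a = 1011 (Inactive, case), b = 1060 (Inactive, non-case), c = 602 (Active, case), d = 916.
Risk in exposed = 1011/2071 = 0.48817; risk in unexposed = 602/1518 = 0.39657.
RR = 0.48817/0.39657 = 1.23097
AR% = (RR − 1)/RR × 100 = (1.23097 − 1)/1.23097 × 100 = 18.7630%

18.8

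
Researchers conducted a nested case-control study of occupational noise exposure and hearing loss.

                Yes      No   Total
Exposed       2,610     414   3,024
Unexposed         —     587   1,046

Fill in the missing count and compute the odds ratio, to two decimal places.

The missing cell is in the unexposed row: 1046 − 587 = 459.
So a = 2610, b = 414, c = 459, d = 587.
OR = (a·d)/(b·c) = (2610 × 587) / (414 × 459) = 1532070 / 190026 = 8.06242

8.06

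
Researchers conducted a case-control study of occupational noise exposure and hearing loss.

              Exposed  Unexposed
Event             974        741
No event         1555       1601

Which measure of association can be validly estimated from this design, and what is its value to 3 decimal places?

1.353

Reading the table with exposure as columns: a = 974 (Exposed, case), b = 1555 (Exposed, non-case), c = 741 (Unexposed, case), d = 1601.
This is a case-control study: participants were sampled on outcome status, so risks in the source population cannot be estimated directly — relative risk is not valid here. The odds ratio is the appropriate measure.
OR = (a·d)/(b·c) = (974 × 1601) / (1555 × 741) = 1559374 / 1152255 = 1.35332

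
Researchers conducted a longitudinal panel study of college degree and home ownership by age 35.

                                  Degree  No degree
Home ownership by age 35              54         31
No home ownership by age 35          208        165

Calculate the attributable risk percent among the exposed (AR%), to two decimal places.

Reading the table with exposure as columns: a = 54 (Degree, case), b = 208 (Degree, non-case), c = 31 (No degree, case), d = 165.
Risk in exposed = 54/262 = 0.20611; risk in unexposed = 31/196 = 0.15816.
RR = 0.20611/0.15816 = 1.30313
AR% = (RR − 1)/RR × 100 = (1.30313 − 1)/1.30313 × 100 = 23.2615%

23.26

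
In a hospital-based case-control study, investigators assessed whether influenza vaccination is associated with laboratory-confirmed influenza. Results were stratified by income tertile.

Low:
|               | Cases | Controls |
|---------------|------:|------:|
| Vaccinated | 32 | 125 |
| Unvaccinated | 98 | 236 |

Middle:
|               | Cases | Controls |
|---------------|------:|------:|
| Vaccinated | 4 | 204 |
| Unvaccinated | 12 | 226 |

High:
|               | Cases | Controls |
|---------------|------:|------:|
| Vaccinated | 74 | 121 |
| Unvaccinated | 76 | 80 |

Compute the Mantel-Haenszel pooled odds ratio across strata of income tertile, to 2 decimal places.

OR_MH = Σ(aᵢdᵢ/nᵢ) / Σ(bᵢcᵢ/nᵢ), where nᵢ is the stratum total.
Stratum 1 (Low): n = 491; a·d/n = 32·236/491 = 15.3809; b·c/n = 125·98/491 = 24.9491
Stratum 2 (Middle): n = 446; a·d/n = 4·226/446 = 2.0269; b·c/n = 204·12/446 = 5.4888
Stratum 3 (High): n = 351; a·d/n = 74·80/351 = 16.8661; b·c/n = 121·76/351 = 26.1994
OR_MH = (15.3809 + 2.0269 + 16.8661) / (24.9491 + 5.4888 + 26.1994) = 34.2739 / 56.6373 = 0.60515

0.61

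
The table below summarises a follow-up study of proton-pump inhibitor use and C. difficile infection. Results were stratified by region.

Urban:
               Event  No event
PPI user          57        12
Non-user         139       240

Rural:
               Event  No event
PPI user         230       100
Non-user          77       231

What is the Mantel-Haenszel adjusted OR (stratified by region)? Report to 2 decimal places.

OR_MH = Σ(aᵢdᵢ/nᵢ) / Σ(bᵢcᵢ/nᵢ), where nᵢ is the stratum total.
Stratum 1 (Urban): n = 448; a·d/n = 57·240/448 = 30.5357; b·c/n = 12·139/448 = 3.7232
Stratum 2 (Rural): n = 638; a·d/n = 230·231/638 = 83.2759; b·c/n = 100·77/638 = 12.0690
OR_MH = (30.5357 + 83.2759) / (3.7232 + 12.0690) = 113.8116 / 15.7922 = 7.20683

7.21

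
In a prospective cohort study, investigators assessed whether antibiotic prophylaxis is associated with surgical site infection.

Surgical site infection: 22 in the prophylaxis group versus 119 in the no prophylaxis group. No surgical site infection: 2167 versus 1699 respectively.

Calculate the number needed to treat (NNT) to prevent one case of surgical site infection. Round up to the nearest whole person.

19

Risk in treated group = 22/2189 = 0.01005; risk in control = 119/1818 = 0.06546.
Absolute risk reduction = 0.06546 − 0.01005 = 0.05541
NNT = 1 / ARR = 1 / 0.05541 = 18.048 → round up → 19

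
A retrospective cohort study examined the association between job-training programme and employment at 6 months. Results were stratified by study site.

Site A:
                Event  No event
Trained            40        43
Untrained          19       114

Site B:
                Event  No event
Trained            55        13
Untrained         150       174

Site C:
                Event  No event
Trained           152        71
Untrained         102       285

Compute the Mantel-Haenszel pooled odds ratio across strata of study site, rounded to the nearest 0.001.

OR_MH = Σ(aᵢdᵢ/nᵢ) / Σ(bᵢcᵢ/nᵢ), where nᵢ is the stratum total.
Stratum 1 (Site A): n = 216; a·d/n = 40·114/216 = 21.1111; b·c/n = 43·19/216 = 3.7824
Stratum 2 (Site B): n = 392; a·d/n = 55·174/392 = 24.4133; b·c/n = 13·150/392 = 4.9745
Stratum 3 (Site C): n = 610; a·d/n = 152·285/610 = 71.0164; b·c/n = 71·102/610 = 11.8721
OR_MH = (21.1111 + 24.4133 + 71.0164) / (3.7824 + 4.9745 + 11.8721) = 116.5408 / 20.6290 = 5.64936

5.649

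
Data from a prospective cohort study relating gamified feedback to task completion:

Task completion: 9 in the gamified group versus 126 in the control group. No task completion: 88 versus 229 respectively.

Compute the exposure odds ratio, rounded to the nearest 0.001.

From the description: a = 9, b = 88, c = 126, d = 229.
OR = (a·d)/(b·c) = (9 × 229) / (88 × 126) = 2061 / 11088 = 0.18588
Exposure is associated with lower odds of task completion (OR = 0.19 < 1).

0.186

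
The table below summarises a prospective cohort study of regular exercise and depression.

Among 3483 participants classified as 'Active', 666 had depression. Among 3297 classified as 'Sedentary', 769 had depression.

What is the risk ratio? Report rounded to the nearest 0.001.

0.820

From the description: a = 666, b = 2817, c = 769, d = 2528.
Risk in exposed = 666/3483 = 0.19121; risk in unexposed = 769/3297 = 0.23324.
RR = 0.19121 / 0.23324 = 0.81981
The risk is 18% lower among the exposed than among the unexposed.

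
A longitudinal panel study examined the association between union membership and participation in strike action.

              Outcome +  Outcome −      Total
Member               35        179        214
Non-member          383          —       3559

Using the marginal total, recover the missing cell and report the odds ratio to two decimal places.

The missing cell is in the unexposed row: 3559 − 383 = 3176.
So a = 35, b = 179, c = 383, d = 3176.
OR = (a·d)/(b·c) = (35 × 3176) / (179 × 383) = 111160 / 68557 = 1.62142

1.62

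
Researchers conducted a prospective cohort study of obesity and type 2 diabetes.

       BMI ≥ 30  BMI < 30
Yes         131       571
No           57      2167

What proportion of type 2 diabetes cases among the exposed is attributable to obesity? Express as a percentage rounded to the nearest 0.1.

Reading the table with exposure as columns: a = 131 (BMI ≥ 30, case), b = 57 (BMI ≥ 30, non-case), c = 571 (BMI < 30, case), d = 2167.
Risk in exposed = 131/188 = 0.69681; risk in unexposed = 571/2738 = 0.20855.
RR = 0.69681/0.20855 = 3.34126
AR% = (RR − 1)/RR × 100 = (3.34126 − 1)/3.34126 × 100 = 70.0712%

70.1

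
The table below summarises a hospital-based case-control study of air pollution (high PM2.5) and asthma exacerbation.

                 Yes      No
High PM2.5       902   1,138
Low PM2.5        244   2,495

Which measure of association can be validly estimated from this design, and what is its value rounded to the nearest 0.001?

8.105

Cells: a = 902, b = 1138, c = 244, d = 2495.
This is a hospital-based case-control study: participants were sampled on outcome status, so risks in the source population cannot be estimated directly — relative risk is not valid here. The odds ratio is the appropriate measure.
OR = (a·d)/(b·c) = (902 × 2495) / (1138 × 244) = 2250490 / 277672 = 8.10485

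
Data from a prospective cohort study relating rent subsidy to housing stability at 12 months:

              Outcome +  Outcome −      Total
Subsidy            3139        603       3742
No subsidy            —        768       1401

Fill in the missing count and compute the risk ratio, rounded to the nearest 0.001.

The missing cell is in the unexposed row: 1401 − 768 = 633.
So a = 3139, b = 603, c = 633, d = 768.
RR = [a/(a+b)] / [c/(c+d)] = (3139/3742) / (633/1401) = 0.83886/0.45182 = 1.85662

1.857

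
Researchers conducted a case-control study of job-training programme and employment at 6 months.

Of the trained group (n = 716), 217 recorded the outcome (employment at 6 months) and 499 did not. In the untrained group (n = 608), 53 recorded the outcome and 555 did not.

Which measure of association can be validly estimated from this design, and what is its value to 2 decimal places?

From the description: a = 217, b = 499, c = 53, d = 555.
This is a case-control study: participants were sampled on outcome status, so risks in the source population cannot be estimated directly — relative risk is not valid here. The odds ratio is the appropriate measure.
OR = (a·d)/(b·c) = (217 × 555) / (499 × 53) = 120435 / 26447 = 4.55382

4.55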